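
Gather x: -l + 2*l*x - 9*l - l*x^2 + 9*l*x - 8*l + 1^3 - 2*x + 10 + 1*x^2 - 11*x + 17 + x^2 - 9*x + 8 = -18*l + x^2*(2 - l) + x*(11*l - 22) + 36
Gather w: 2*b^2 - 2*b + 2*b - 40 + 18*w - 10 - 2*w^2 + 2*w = 2*b^2 - 2*w^2 + 20*w - 50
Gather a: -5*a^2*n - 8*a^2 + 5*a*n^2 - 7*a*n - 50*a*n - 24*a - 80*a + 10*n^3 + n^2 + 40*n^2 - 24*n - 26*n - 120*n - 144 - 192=a^2*(-5*n - 8) + a*(5*n^2 - 57*n - 104) + 10*n^3 + 41*n^2 - 170*n - 336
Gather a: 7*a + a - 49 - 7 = 8*a - 56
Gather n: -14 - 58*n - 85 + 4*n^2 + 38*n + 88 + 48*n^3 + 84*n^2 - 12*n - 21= 48*n^3 + 88*n^2 - 32*n - 32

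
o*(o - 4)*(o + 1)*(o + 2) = o^4 - o^3 - 10*o^2 - 8*o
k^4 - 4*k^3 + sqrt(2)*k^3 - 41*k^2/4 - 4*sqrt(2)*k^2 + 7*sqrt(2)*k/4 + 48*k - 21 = (k - 7/2)*(k - 1/2)*(k - 2*sqrt(2))*(k + 3*sqrt(2))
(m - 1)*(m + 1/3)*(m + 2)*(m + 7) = m^4 + 25*m^3/3 + 23*m^2/3 - 37*m/3 - 14/3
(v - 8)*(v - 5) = v^2 - 13*v + 40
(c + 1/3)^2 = c^2 + 2*c/3 + 1/9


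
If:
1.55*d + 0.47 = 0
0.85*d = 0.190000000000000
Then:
No Solution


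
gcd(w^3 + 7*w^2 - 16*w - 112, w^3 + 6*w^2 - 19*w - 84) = w^2 + 3*w - 28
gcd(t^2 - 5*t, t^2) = t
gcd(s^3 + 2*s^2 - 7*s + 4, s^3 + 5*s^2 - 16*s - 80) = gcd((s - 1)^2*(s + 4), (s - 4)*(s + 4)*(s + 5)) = s + 4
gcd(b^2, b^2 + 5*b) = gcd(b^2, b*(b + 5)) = b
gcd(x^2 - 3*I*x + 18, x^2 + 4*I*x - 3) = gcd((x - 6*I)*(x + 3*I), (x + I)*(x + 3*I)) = x + 3*I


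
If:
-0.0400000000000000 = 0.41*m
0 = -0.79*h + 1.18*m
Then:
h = -0.15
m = -0.10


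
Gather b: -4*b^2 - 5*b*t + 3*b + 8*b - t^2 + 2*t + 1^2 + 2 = -4*b^2 + b*(11 - 5*t) - t^2 + 2*t + 3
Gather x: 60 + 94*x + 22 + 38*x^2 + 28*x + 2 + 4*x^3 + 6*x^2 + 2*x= 4*x^3 + 44*x^2 + 124*x + 84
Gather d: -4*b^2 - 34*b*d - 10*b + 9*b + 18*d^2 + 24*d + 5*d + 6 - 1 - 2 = -4*b^2 - b + 18*d^2 + d*(29 - 34*b) + 3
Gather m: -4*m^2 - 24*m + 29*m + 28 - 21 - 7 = -4*m^2 + 5*m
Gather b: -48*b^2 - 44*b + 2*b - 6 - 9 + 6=-48*b^2 - 42*b - 9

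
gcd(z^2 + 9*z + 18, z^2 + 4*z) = 1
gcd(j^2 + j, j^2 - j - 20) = 1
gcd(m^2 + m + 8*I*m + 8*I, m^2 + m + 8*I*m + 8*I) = m^2 + m*(1 + 8*I) + 8*I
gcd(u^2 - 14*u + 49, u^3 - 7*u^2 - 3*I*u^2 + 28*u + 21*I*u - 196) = u - 7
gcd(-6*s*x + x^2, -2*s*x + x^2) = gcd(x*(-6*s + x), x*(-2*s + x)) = x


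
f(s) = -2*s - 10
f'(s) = -2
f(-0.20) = -9.60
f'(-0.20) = -2.00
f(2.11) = -14.22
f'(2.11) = -2.00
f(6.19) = -22.38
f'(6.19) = -2.00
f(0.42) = -10.84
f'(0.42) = -2.00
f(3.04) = -16.08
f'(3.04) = -2.00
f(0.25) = -10.50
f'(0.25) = -2.00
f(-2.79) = -4.42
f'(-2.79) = -2.00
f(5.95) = -21.90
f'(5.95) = -2.00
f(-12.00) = 14.00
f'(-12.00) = -2.00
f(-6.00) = 2.00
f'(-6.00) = -2.00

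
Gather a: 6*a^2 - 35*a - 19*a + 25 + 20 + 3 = 6*a^2 - 54*a + 48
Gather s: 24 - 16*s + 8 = 32 - 16*s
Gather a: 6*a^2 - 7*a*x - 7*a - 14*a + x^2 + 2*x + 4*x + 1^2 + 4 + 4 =6*a^2 + a*(-7*x - 21) + x^2 + 6*x + 9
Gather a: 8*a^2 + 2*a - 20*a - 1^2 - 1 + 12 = 8*a^2 - 18*a + 10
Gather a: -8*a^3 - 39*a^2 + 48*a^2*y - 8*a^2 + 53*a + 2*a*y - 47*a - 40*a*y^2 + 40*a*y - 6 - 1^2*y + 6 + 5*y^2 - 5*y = -8*a^3 + a^2*(48*y - 47) + a*(-40*y^2 + 42*y + 6) + 5*y^2 - 6*y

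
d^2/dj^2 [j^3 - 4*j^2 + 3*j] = 6*j - 8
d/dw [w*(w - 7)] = 2*w - 7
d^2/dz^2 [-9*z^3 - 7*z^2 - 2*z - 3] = -54*z - 14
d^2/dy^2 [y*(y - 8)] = 2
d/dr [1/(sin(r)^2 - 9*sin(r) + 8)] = (9 - 2*sin(r))*cos(r)/(sin(r)^2 - 9*sin(r) + 8)^2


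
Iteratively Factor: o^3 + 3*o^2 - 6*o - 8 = (o + 4)*(o^2 - o - 2) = (o + 1)*(o + 4)*(o - 2)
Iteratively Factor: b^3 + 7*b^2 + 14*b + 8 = (b + 4)*(b^2 + 3*b + 2) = (b + 2)*(b + 4)*(b + 1)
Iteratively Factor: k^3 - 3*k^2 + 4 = (k - 2)*(k^2 - k - 2) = (k - 2)^2*(k + 1)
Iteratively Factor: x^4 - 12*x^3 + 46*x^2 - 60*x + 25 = (x - 5)*(x^3 - 7*x^2 + 11*x - 5) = (x - 5)^2*(x^2 - 2*x + 1) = (x - 5)^2*(x - 1)*(x - 1)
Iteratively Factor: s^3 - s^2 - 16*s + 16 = (s - 4)*(s^2 + 3*s - 4) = (s - 4)*(s + 4)*(s - 1)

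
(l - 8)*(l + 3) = l^2 - 5*l - 24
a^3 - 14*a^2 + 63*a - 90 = (a - 6)*(a - 5)*(a - 3)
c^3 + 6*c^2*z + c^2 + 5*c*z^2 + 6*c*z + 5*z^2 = (c + 1)*(c + z)*(c + 5*z)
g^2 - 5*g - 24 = (g - 8)*(g + 3)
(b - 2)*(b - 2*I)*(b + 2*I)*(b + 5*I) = b^4 - 2*b^3 + 5*I*b^3 + 4*b^2 - 10*I*b^2 - 8*b + 20*I*b - 40*I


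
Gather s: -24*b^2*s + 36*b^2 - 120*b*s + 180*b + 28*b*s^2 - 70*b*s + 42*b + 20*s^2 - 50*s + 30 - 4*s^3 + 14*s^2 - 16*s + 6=36*b^2 + 222*b - 4*s^3 + s^2*(28*b + 34) + s*(-24*b^2 - 190*b - 66) + 36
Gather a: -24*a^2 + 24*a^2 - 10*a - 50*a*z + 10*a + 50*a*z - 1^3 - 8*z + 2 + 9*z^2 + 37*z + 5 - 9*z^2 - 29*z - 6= 0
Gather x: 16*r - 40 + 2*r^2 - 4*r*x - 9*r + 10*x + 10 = 2*r^2 + 7*r + x*(10 - 4*r) - 30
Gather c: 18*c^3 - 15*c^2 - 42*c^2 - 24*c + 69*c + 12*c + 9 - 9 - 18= 18*c^3 - 57*c^2 + 57*c - 18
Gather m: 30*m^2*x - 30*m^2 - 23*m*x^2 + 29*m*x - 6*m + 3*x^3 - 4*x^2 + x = m^2*(30*x - 30) + m*(-23*x^2 + 29*x - 6) + 3*x^3 - 4*x^2 + x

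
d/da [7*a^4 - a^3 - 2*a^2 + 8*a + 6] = 28*a^3 - 3*a^2 - 4*a + 8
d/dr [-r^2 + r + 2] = 1 - 2*r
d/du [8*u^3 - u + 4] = 24*u^2 - 1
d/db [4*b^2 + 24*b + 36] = 8*b + 24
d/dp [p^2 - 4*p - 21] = 2*p - 4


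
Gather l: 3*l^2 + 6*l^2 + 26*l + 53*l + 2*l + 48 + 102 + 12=9*l^2 + 81*l + 162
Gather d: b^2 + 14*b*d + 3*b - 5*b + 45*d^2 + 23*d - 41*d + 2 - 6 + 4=b^2 - 2*b + 45*d^2 + d*(14*b - 18)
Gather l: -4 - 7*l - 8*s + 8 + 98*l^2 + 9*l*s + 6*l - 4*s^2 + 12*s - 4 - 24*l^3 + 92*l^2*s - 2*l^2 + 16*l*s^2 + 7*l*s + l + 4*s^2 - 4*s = -24*l^3 + l^2*(92*s + 96) + l*(16*s^2 + 16*s)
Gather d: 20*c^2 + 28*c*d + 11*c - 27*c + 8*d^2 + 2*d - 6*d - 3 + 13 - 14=20*c^2 - 16*c + 8*d^2 + d*(28*c - 4) - 4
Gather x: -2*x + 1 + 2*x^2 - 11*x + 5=2*x^2 - 13*x + 6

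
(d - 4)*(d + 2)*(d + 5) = d^3 + 3*d^2 - 18*d - 40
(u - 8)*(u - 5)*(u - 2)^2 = u^4 - 17*u^3 + 96*u^2 - 212*u + 160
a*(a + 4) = a^2 + 4*a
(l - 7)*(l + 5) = l^2 - 2*l - 35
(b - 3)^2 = b^2 - 6*b + 9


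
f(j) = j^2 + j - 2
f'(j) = 2*j + 1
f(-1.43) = -1.39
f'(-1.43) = -1.86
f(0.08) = -1.91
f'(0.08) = 1.16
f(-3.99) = 9.93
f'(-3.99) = -6.98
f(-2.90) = 3.51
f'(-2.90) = -4.80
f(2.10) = 4.51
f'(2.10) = 5.20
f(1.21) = 0.67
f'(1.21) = 3.42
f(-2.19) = 0.61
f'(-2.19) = -3.38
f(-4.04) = 10.28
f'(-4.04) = -7.08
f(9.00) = 88.00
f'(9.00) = 19.00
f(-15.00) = 208.00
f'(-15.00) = -29.00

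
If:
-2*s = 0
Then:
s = 0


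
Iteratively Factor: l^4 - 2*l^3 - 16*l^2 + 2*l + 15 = (l + 1)*(l^3 - 3*l^2 - 13*l + 15) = (l - 1)*(l + 1)*(l^2 - 2*l - 15) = (l - 1)*(l + 1)*(l + 3)*(l - 5)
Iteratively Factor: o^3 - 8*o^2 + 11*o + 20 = (o - 5)*(o^2 - 3*o - 4) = (o - 5)*(o - 4)*(o + 1)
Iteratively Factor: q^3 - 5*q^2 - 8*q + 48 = (q - 4)*(q^2 - q - 12) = (q - 4)^2*(q + 3)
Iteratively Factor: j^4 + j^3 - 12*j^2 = (j)*(j^3 + j^2 - 12*j) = j*(j + 4)*(j^2 - 3*j) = j^2*(j + 4)*(j - 3)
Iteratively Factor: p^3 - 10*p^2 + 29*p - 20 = (p - 1)*(p^2 - 9*p + 20) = (p - 4)*(p - 1)*(p - 5)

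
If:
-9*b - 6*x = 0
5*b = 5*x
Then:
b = 0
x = 0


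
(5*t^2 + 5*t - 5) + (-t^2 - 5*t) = 4*t^2 - 5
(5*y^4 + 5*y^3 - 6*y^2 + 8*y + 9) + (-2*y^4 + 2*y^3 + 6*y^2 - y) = 3*y^4 + 7*y^3 + 7*y + 9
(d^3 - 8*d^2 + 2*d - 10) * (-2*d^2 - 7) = -2*d^5 + 16*d^4 - 11*d^3 + 76*d^2 - 14*d + 70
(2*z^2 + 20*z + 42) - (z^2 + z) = z^2 + 19*z + 42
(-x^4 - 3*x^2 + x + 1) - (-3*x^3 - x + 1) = -x^4 + 3*x^3 - 3*x^2 + 2*x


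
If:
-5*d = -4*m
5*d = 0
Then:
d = 0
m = 0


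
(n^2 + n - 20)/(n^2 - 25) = (n - 4)/(n - 5)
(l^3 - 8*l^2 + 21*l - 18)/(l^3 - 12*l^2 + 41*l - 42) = (l - 3)/(l - 7)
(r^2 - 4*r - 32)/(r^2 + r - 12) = (r - 8)/(r - 3)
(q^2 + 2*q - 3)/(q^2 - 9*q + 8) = (q + 3)/(q - 8)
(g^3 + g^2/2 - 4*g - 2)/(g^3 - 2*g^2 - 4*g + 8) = (g + 1/2)/(g - 2)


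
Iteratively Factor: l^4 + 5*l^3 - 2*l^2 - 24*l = (l - 2)*(l^3 + 7*l^2 + 12*l) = (l - 2)*(l + 3)*(l^2 + 4*l) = (l - 2)*(l + 3)*(l + 4)*(l)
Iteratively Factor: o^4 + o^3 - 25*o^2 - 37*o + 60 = (o - 5)*(o^3 + 6*o^2 + 5*o - 12) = (o - 5)*(o + 3)*(o^2 + 3*o - 4) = (o - 5)*(o + 3)*(o + 4)*(o - 1)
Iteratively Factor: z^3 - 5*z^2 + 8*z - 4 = (z - 2)*(z^2 - 3*z + 2) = (z - 2)*(z - 1)*(z - 2)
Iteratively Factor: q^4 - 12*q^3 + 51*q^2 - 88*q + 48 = (q - 1)*(q^3 - 11*q^2 + 40*q - 48) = (q - 4)*(q - 1)*(q^2 - 7*q + 12) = (q - 4)*(q - 3)*(q - 1)*(q - 4)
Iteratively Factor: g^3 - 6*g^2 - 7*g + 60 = (g - 4)*(g^2 - 2*g - 15) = (g - 4)*(g + 3)*(g - 5)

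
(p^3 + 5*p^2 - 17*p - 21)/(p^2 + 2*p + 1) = (p^2 + 4*p - 21)/(p + 1)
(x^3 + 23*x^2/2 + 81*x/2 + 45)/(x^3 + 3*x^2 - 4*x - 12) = (x^2 + 17*x/2 + 15)/(x^2 - 4)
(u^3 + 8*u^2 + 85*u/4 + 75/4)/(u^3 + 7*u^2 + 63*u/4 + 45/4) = (2*u + 5)/(2*u + 3)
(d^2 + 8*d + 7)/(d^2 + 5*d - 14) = (d + 1)/(d - 2)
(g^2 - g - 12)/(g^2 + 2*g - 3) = (g - 4)/(g - 1)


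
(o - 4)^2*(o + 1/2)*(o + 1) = o^4 - 13*o^3/2 + 9*o^2/2 + 20*o + 8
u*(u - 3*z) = u^2 - 3*u*z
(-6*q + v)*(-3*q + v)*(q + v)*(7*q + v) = 126*q^4 + 81*q^3*v - 47*q^2*v^2 - q*v^3 + v^4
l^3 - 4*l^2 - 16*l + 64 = (l - 4)^2*(l + 4)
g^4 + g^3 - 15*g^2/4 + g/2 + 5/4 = (g - 1)^2*(g + 1/2)*(g + 5/2)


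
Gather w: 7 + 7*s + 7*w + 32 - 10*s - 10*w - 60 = -3*s - 3*w - 21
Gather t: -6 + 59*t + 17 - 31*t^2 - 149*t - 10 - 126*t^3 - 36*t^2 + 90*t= -126*t^3 - 67*t^2 + 1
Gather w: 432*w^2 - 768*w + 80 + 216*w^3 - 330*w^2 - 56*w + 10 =216*w^3 + 102*w^2 - 824*w + 90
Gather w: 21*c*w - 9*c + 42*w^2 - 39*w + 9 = -9*c + 42*w^2 + w*(21*c - 39) + 9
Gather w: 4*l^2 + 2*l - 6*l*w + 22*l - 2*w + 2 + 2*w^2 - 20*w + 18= 4*l^2 + 24*l + 2*w^2 + w*(-6*l - 22) + 20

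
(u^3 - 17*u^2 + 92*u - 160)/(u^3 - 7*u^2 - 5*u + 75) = (u^2 - 12*u + 32)/(u^2 - 2*u - 15)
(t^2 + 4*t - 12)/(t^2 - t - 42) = (t - 2)/(t - 7)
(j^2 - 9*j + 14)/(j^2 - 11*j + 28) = (j - 2)/(j - 4)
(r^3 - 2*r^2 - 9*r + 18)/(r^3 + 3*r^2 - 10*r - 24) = (r^2 + r - 6)/(r^2 + 6*r + 8)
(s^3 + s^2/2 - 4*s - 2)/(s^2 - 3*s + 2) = (s^2 + 5*s/2 + 1)/(s - 1)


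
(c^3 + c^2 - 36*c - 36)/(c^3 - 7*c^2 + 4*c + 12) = (c + 6)/(c - 2)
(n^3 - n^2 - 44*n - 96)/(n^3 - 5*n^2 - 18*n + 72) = (n^2 - 5*n - 24)/(n^2 - 9*n + 18)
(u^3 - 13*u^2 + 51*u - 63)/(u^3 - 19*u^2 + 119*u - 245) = (u^2 - 6*u + 9)/(u^2 - 12*u + 35)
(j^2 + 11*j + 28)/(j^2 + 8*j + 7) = (j + 4)/(j + 1)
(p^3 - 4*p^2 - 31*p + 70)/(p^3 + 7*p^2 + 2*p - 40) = (p - 7)/(p + 4)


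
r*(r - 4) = r^2 - 4*r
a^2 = a^2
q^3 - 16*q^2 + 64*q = q*(q - 8)^2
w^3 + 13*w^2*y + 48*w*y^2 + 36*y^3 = (w + y)*(w + 6*y)^2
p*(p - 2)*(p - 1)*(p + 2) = p^4 - p^3 - 4*p^2 + 4*p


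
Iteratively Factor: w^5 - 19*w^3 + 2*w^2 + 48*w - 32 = (w + 4)*(w^4 - 4*w^3 - 3*w^2 + 14*w - 8) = (w - 4)*(w + 4)*(w^3 - 3*w + 2) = (w - 4)*(w - 1)*(w + 4)*(w^2 + w - 2) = (w - 4)*(w - 1)^2*(w + 4)*(w + 2)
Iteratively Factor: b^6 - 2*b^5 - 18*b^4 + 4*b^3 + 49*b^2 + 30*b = (b - 5)*(b^5 + 3*b^4 - 3*b^3 - 11*b^2 - 6*b) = (b - 5)*(b + 1)*(b^4 + 2*b^3 - 5*b^2 - 6*b) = (b - 5)*(b + 1)*(b + 3)*(b^3 - b^2 - 2*b) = b*(b - 5)*(b + 1)*(b + 3)*(b^2 - b - 2) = b*(b - 5)*(b + 1)^2*(b + 3)*(b - 2)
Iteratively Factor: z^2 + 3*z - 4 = (z - 1)*(z + 4)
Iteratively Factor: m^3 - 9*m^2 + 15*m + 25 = (m + 1)*(m^2 - 10*m + 25) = (m - 5)*(m + 1)*(m - 5)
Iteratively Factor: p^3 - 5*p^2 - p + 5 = (p - 5)*(p^2 - 1) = (p - 5)*(p + 1)*(p - 1)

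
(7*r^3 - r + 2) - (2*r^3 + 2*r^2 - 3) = 5*r^3 - 2*r^2 - r + 5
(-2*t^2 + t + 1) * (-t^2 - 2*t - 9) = 2*t^4 + 3*t^3 + 15*t^2 - 11*t - 9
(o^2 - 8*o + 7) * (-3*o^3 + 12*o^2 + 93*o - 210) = -3*o^5 + 36*o^4 - 24*o^3 - 870*o^2 + 2331*o - 1470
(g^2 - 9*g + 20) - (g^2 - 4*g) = 20 - 5*g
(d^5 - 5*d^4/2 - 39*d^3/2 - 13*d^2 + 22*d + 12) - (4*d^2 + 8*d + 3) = d^5 - 5*d^4/2 - 39*d^3/2 - 17*d^2 + 14*d + 9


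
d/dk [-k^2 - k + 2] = -2*k - 1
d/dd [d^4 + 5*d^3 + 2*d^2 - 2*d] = 4*d^3 + 15*d^2 + 4*d - 2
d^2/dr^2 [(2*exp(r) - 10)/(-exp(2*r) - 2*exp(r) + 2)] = 2*(-exp(4*r) + 22*exp(3*r) + 18*exp(2*r) + 56*exp(r) + 16)*exp(r)/(exp(6*r) + 6*exp(5*r) + 6*exp(4*r) - 16*exp(3*r) - 12*exp(2*r) + 24*exp(r) - 8)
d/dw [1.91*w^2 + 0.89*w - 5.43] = 3.82*w + 0.89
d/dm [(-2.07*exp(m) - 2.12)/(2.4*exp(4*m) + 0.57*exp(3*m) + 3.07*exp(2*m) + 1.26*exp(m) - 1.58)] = (14.904*exp(4*m) + 22.7118*exp(3*m) + 9.9801*exp(2*m) + 13.0168*exp(m) + 5.9418)*exp(m)/(5.76*exp(8*m) + 2.736*exp(7*m) + 15.0609*exp(6*m) + 9.5478*exp(5*m) + 3.2773*exp(4*m) + 5.9352*exp(3*m) - 8.1136*exp(2*m) - 3.9816*exp(m) + 2.4964)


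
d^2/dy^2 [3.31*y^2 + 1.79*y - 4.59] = 6.62000000000000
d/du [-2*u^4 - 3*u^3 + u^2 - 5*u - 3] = -8*u^3 - 9*u^2 + 2*u - 5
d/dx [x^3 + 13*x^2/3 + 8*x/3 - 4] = 3*x^2 + 26*x/3 + 8/3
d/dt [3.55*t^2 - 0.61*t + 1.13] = 7.1*t - 0.61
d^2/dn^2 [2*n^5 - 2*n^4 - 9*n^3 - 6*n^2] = 40*n^3 - 24*n^2 - 54*n - 12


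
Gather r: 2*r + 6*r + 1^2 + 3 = 8*r + 4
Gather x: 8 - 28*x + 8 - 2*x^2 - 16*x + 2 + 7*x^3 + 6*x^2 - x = 7*x^3 + 4*x^2 - 45*x + 18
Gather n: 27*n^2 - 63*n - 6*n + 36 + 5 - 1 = 27*n^2 - 69*n + 40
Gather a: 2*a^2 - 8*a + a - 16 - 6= 2*a^2 - 7*a - 22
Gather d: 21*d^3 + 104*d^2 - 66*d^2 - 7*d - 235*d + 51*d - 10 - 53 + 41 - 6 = 21*d^3 + 38*d^2 - 191*d - 28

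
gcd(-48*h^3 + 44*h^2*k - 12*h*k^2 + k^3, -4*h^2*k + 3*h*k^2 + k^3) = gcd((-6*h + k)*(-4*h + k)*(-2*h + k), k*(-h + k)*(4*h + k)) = 1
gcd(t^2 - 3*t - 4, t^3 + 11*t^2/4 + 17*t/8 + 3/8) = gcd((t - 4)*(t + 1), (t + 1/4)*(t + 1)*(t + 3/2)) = t + 1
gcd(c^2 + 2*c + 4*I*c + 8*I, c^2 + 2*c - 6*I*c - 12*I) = c + 2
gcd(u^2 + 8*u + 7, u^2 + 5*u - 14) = u + 7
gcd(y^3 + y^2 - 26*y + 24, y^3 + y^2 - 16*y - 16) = y - 4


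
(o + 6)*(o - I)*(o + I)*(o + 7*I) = o^4 + 6*o^3 + 7*I*o^3 + o^2 + 42*I*o^2 + 6*o + 7*I*o + 42*I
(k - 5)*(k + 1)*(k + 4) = k^3 - 21*k - 20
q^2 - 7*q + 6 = (q - 6)*(q - 1)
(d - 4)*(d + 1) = d^2 - 3*d - 4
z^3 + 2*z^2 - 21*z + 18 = (z - 3)*(z - 1)*(z + 6)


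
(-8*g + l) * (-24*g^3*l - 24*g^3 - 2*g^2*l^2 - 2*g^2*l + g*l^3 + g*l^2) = 192*g^4*l + 192*g^4 - 8*g^3*l^2 - 8*g^3*l - 10*g^2*l^3 - 10*g^2*l^2 + g*l^4 + g*l^3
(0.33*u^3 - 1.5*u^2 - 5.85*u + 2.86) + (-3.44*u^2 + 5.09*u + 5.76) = 0.33*u^3 - 4.94*u^2 - 0.76*u + 8.62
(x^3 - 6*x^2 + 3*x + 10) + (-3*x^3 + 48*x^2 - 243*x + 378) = -2*x^3 + 42*x^2 - 240*x + 388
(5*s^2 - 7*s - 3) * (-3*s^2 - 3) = -15*s^4 + 21*s^3 - 6*s^2 + 21*s + 9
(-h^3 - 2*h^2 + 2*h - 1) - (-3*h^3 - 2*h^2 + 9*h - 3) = 2*h^3 - 7*h + 2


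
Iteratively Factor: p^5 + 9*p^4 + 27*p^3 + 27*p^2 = (p + 3)*(p^4 + 6*p^3 + 9*p^2) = p*(p + 3)*(p^3 + 6*p^2 + 9*p) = p^2*(p + 3)*(p^2 + 6*p + 9) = p^2*(p + 3)^2*(p + 3)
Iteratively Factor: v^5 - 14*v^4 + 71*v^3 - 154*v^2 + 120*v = (v - 4)*(v^4 - 10*v^3 + 31*v^2 - 30*v) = (v - 4)*(v - 2)*(v^3 - 8*v^2 + 15*v) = (v - 5)*(v - 4)*(v - 2)*(v^2 - 3*v) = (v - 5)*(v - 4)*(v - 3)*(v - 2)*(v)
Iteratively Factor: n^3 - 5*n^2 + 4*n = (n - 1)*(n^2 - 4*n) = (n - 4)*(n - 1)*(n)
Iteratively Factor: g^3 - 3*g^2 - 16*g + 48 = (g - 4)*(g^2 + g - 12) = (g - 4)*(g + 4)*(g - 3)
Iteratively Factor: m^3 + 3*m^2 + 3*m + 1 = (m + 1)*(m^2 + 2*m + 1) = (m + 1)^2*(m + 1)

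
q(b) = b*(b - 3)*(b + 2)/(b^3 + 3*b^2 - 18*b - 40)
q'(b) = b*(b - 3)*(b + 2)*(-3*b^2 - 6*b + 18)/(b^3 + 3*b^2 - 18*b - 40)^2 + b*(b - 3)/(b^3 + 3*b^2 - 18*b - 40) + b*(b + 2)/(b^3 + 3*b^2 - 18*b - 40) + (b - 3)*(b + 2)/(b^3 + 3*b^2 - 18*b - 40) = 4*(b^2 - 10*b + 15)/(b^4 + 2*b^3 - 39*b^2 - 40*b + 400)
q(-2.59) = -0.91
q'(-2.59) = 0.75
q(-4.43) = -6.85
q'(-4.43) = 13.67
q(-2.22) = -0.67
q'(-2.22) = 0.56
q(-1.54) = -0.36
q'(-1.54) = 0.36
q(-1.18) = -0.25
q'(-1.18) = 0.29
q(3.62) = -0.69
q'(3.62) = -3.02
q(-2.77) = -1.06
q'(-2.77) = 0.88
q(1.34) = 0.13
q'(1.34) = 0.05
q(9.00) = 0.77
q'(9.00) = 0.00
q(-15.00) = 1.42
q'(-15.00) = 0.04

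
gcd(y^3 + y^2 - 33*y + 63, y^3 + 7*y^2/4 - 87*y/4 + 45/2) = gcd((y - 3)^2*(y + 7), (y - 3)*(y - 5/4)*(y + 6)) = y - 3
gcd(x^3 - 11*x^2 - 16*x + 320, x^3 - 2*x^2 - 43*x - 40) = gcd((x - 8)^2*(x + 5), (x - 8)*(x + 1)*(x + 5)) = x^2 - 3*x - 40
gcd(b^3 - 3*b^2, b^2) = b^2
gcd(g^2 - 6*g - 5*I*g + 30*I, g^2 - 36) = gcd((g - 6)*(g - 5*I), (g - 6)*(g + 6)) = g - 6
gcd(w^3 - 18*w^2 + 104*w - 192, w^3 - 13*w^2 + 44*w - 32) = w^2 - 12*w + 32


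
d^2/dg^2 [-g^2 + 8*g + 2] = -2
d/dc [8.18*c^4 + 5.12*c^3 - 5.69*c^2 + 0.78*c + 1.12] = 32.72*c^3 + 15.36*c^2 - 11.38*c + 0.78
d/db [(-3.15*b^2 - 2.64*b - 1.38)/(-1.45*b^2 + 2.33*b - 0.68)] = (-11.1675*b^2 + 0.282*b + 5.0106)/(2.1025*b^4 - 6.757*b^3 + 7.4009*b^2 - 3.1688*b + 0.4624)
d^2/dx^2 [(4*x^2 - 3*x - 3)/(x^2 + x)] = 2*(-7*x^3 - 9*x^2 - 9*x - 3)/(x^3*(x^3 + 3*x^2 + 3*x + 1))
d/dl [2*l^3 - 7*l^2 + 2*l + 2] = 6*l^2 - 14*l + 2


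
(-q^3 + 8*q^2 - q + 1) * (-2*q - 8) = 2*q^4 - 8*q^3 - 62*q^2 + 6*q - 8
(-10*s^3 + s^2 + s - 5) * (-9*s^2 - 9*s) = 90*s^5 + 81*s^4 - 18*s^3 + 36*s^2 + 45*s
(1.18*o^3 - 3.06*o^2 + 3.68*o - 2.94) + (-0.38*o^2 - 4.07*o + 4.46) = 1.18*o^3 - 3.44*o^2 - 0.39*o + 1.52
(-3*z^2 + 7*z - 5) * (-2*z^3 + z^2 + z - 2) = 6*z^5 - 17*z^4 + 14*z^3 + 8*z^2 - 19*z + 10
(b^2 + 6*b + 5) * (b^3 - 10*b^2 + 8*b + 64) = b^5 - 4*b^4 - 47*b^3 + 62*b^2 + 424*b + 320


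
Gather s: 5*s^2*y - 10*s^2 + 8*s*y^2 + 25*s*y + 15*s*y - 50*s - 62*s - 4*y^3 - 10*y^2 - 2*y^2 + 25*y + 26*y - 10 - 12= s^2*(5*y - 10) + s*(8*y^2 + 40*y - 112) - 4*y^3 - 12*y^2 + 51*y - 22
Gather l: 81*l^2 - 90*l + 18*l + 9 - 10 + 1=81*l^2 - 72*l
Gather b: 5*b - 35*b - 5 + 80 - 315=-30*b - 240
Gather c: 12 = 12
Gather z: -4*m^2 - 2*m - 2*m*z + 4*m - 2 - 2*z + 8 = -4*m^2 + 2*m + z*(-2*m - 2) + 6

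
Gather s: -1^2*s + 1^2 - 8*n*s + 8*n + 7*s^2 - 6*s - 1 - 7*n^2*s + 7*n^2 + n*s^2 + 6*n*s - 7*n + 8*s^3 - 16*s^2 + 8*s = 7*n^2 + n + 8*s^3 + s^2*(n - 9) + s*(-7*n^2 - 2*n + 1)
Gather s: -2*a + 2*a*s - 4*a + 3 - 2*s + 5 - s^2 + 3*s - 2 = -6*a - s^2 + s*(2*a + 1) + 6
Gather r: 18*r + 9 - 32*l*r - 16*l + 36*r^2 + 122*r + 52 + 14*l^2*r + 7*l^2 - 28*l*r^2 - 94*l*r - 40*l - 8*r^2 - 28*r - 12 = 7*l^2 - 56*l + r^2*(28 - 28*l) + r*(14*l^2 - 126*l + 112) + 49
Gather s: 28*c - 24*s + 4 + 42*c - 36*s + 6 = 70*c - 60*s + 10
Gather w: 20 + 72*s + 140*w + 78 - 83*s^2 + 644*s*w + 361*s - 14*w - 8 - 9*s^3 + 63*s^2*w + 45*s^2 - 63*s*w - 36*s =-9*s^3 - 38*s^2 + 397*s + w*(63*s^2 + 581*s + 126) + 90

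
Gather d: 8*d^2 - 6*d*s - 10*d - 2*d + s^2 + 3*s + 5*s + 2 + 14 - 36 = 8*d^2 + d*(-6*s - 12) + s^2 + 8*s - 20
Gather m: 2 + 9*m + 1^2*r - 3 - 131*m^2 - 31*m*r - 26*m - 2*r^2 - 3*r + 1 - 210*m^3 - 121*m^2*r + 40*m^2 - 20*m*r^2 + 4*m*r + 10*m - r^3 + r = -210*m^3 + m^2*(-121*r - 91) + m*(-20*r^2 - 27*r - 7) - r^3 - 2*r^2 - r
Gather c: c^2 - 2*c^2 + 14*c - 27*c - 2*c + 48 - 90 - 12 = -c^2 - 15*c - 54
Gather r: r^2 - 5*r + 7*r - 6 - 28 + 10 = r^2 + 2*r - 24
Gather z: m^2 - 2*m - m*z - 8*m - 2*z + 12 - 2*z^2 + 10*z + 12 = m^2 - 10*m - 2*z^2 + z*(8 - m) + 24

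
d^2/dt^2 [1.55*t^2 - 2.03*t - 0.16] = 3.10000000000000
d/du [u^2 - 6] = 2*u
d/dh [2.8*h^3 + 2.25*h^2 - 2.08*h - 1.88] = 8.4*h^2 + 4.5*h - 2.08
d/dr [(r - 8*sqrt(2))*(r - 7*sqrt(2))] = 2*r - 15*sqrt(2)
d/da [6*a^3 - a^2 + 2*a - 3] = 18*a^2 - 2*a + 2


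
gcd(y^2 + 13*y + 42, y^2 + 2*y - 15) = 1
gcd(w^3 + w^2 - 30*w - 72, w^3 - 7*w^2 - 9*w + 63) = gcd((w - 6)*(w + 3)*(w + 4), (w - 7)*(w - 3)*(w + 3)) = w + 3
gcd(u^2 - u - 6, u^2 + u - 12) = u - 3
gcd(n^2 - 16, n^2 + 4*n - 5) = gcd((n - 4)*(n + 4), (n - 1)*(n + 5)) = 1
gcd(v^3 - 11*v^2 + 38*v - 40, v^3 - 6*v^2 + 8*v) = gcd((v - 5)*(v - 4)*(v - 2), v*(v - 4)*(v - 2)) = v^2 - 6*v + 8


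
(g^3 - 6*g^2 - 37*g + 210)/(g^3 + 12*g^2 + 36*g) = (g^2 - 12*g + 35)/(g*(g + 6))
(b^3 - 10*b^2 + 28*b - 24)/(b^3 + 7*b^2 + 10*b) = (b^3 - 10*b^2 + 28*b - 24)/(b*(b^2 + 7*b + 10))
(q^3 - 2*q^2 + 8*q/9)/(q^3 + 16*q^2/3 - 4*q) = (q - 4/3)/(q + 6)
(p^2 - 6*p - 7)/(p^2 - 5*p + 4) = (p^2 - 6*p - 7)/(p^2 - 5*p + 4)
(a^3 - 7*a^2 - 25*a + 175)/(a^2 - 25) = a - 7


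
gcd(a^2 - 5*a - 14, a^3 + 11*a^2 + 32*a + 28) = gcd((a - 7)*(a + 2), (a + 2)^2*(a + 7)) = a + 2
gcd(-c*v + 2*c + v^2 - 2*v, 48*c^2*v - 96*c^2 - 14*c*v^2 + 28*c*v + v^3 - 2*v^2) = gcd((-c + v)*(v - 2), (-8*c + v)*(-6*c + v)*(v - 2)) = v - 2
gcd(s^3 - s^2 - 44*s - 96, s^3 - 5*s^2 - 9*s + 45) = s + 3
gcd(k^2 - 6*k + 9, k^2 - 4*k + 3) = k - 3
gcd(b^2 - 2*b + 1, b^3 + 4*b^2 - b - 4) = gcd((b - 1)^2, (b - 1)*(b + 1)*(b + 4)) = b - 1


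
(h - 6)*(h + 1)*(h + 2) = h^3 - 3*h^2 - 16*h - 12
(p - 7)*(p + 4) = p^2 - 3*p - 28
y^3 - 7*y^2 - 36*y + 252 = (y - 7)*(y - 6)*(y + 6)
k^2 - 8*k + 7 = (k - 7)*(k - 1)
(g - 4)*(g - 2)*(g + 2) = g^3 - 4*g^2 - 4*g + 16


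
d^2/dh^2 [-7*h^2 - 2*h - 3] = -14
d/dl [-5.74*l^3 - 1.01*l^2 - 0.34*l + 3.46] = -17.22*l^2 - 2.02*l - 0.34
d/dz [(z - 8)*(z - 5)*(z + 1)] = 3*z^2 - 24*z + 27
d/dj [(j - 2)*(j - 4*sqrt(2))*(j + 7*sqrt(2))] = 3*j^2 - 4*j + 6*sqrt(2)*j - 56 - 6*sqrt(2)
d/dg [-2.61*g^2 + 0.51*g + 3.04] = 0.51 - 5.22*g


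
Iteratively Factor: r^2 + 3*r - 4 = (r - 1)*(r + 4)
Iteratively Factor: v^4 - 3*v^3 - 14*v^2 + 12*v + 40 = (v + 2)*(v^3 - 5*v^2 - 4*v + 20) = (v - 5)*(v + 2)*(v^2 - 4) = (v - 5)*(v - 2)*(v + 2)*(v + 2)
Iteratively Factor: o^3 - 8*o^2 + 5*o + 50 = (o - 5)*(o^2 - 3*o - 10) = (o - 5)*(o + 2)*(o - 5)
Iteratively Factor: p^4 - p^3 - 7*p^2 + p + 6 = (p - 1)*(p^3 - 7*p - 6) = (p - 3)*(p - 1)*(p^2 + 3*p + 2) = (p - 3)*(p - 1)*(p + 1)*(p + 2)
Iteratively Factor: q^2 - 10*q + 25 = (q - 5)*(q - 5)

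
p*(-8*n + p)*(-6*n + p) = 48*n^2*p - 14*n*p^2 + p^3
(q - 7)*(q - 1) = q^2 - 8*q + 7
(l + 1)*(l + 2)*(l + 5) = l^3 + 8*l^2 + 17*l + 10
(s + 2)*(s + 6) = s^2 + 8*s + 12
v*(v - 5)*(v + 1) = v^3 - 4*v^2 - 5*v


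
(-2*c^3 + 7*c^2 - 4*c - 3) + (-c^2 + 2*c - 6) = -2*c^3 + 6*c^2 - 2*c - 9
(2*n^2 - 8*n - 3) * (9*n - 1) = 18*n^3 - 74*n^2 - 19*n + 3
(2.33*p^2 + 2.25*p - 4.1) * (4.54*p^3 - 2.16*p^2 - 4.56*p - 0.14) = 10.5782*p^5 + 5.1822*p^4 - 34.0988*p^3 - 1.7302*p^2 + 18.381*p + 0.574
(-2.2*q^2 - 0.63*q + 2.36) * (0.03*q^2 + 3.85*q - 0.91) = -0.066*q^4 - 8.4889*q^3 - 0.3527*q^2 + 9.6593*q - 2.1476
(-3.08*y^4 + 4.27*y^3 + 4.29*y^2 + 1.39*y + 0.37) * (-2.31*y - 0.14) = 7.1148*y^5 - 9.4325*y^4 - 10.5077*y^3 - 3.8115*y^2 - 1.0493*y - 0.0518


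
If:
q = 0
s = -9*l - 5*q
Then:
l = -s/9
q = 0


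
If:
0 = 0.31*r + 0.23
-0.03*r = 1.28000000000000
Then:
No Solution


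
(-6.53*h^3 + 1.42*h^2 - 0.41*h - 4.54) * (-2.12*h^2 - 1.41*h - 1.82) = 13.8436*h^5 + 6.1969*h^4 + 10.7516*h^3 + 7.6185*h^2 + 7.1476*h + 8.2628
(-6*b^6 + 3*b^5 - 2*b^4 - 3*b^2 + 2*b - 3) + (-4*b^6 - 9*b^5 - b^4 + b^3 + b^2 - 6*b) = -10*b^6 - 6*b^5 - 3*b^4 + b^3 - 2*b^2 - 4*b - 3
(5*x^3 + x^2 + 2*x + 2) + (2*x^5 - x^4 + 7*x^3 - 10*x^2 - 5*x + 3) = 2*x^5 - x^4 + 12*x^3 - 9*x^2 - 3*x + 5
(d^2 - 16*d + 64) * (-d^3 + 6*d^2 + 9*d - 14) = -d^5 + 22*d^4 - 151*d^3 + 226*d^2 + 800*d - 896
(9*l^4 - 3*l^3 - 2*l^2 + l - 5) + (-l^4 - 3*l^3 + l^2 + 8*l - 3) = 8*l^4 - 6*l^3 - l^2 + 9*l - 8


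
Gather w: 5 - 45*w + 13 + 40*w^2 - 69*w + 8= 40*w^2 - 114*w + 26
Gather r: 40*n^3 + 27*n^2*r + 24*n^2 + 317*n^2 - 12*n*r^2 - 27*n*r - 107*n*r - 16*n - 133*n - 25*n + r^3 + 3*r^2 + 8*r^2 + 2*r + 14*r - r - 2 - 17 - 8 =40*n^3 + 341*n^2 - 174*n + r^3 + r^2*(11 - 12*n) + r*(27*n^2 - 134*n + 15) - 27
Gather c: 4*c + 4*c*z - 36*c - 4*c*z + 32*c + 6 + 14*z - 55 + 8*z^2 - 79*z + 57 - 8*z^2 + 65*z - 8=0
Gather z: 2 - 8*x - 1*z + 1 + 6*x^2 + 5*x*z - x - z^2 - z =6*x^2 - 9*x - z^2 + z*(5*x - 2) + 3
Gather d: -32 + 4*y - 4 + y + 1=5*y - 35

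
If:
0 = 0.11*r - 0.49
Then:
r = 4.45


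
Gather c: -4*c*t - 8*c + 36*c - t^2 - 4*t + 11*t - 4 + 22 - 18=c*(28 - 4*t) - t^2 + 7*t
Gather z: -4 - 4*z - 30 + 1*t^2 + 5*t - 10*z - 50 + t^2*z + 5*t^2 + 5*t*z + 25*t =6*t^2 + 30*t + z*(t^2 + 5*t - 14) - 84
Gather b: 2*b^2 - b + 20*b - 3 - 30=2*b^2 + 19*b - 33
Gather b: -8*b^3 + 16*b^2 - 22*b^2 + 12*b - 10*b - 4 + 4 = -8*b^3 - 6*b^2 + 2*b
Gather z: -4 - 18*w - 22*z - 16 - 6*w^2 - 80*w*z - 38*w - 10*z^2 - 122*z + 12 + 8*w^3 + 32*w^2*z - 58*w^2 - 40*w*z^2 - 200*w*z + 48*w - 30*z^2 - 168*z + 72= 8*w^3 - 64*w^2 - 8*w + z^2*(-40*w - 40) + z*(32*w^2 - 280*w - 312) + 64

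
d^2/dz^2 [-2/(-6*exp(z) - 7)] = (72*exp(z) - 84)*exp(z)/(6*exp(z) + 7)^3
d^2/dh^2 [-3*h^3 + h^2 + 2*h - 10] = 2 - 18*h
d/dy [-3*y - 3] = -3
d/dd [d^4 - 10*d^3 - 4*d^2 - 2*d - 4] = 4*d^3 - 30*d^2 - 8*d - 2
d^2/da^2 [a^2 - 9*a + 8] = 2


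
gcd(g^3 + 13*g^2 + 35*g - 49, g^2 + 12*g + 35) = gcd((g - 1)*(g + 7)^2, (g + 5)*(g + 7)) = g + 7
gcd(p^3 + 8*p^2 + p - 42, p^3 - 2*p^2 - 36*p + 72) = p - 2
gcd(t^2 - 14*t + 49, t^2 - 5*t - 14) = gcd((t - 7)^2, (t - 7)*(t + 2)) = t - 7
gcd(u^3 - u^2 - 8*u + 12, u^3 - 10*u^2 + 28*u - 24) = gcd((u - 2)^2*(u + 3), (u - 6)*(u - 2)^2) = u^2 - 4*u + 4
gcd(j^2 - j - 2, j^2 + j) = j + 1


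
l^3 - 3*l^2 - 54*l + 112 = (l - 8)*(l - 2)*(l + 7)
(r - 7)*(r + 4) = r^2 - 3*r - 28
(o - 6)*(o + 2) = o^2 - 4*o - 12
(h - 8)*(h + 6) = h^2 - 2*h - 48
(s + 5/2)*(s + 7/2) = s^2 + 6*s + 35/4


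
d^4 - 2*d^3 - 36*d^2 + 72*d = d*(d - 6)*(d - 2)*(d + 6)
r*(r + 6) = r^2 + 6*r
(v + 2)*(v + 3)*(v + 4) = v^3 + 9*v^2 + 26*v + 24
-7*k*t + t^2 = t*(-7*k + t)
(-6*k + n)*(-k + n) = 6*k^2 - 7*k*n + n^2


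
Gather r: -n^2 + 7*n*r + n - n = -n^2 + 7*n*r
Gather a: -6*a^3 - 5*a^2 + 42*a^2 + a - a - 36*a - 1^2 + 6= -6*a^3 + 37*a^2 - 36*a + 5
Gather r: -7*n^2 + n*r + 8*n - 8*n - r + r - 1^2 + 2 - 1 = -7*n^2 + n*r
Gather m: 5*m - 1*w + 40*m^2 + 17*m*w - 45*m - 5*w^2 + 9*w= 40*m^2 + m*(17*w - 40) - 5*w^2 + 8*w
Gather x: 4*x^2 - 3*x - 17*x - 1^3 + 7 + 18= 4*x^2 - 20*x + 24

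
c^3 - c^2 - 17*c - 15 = (c - 5)*(c + 1)*(c + 3)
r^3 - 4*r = r*(r - 2)*(r + 2)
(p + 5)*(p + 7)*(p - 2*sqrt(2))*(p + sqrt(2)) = p^4 - sqrt(2)*p^3 + 12*p^3 - 12*sqrt(2)*p^2 + 31*p^2 - 35*sqrt(2)*p - 48*p - 140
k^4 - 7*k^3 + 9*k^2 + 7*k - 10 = (k - 5)*(k - 2)*(k - 1)*(k + 1)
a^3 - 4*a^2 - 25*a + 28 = (a - 7)*(a - 1)*(a + 4)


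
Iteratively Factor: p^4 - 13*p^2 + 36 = (p - 2)*(p^3 + 2*p^2 - 9*p - 18) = (p - 2)*(p + 2)*(p^2 - 9) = (p - 2)*(p + 2)*(p + 3)*(p - 3)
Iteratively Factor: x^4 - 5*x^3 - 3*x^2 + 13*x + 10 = (x + 1)*(x^3 - 6*x^2 + 3*x + 10) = (x + 1)^2*(x^2 - 7*x + 10) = (x - 5)*(x + 1)^2*(x - 2)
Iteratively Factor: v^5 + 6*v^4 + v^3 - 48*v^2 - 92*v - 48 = (v + 4)*(v^4 + 2*v^3 - 7*v^2 - 20*v - 12) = (v + 2)*(v + 4)*(v^3 - 7*v - 6) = (v - 3)*(v + 2)*(v + 4)*(v^2 + 3*v + 2) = (v - 3)*(v + 1)*(v + 2)*(v + 4)*(v + 2)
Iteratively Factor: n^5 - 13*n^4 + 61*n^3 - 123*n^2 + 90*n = (n)*(n^4 - 13*n^3 + 61*n^2 - 123*n + 90) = n*(n - 3)*(n^3 - 10*n^2 + 31*n - 30) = n*(n - 5)*(n - 3)*(n^2 - 5*n + 6) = n*(n - 5)*(n - 3)*(n - 2)*(n - 3)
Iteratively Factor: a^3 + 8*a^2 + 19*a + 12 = (a + 3)*(a^2 + 5*a + 4) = (a + 3)*(a + 4)*(a + 1)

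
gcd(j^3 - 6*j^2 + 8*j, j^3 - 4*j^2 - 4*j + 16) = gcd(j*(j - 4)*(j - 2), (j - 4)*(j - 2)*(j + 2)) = j^2 - 6*j + 8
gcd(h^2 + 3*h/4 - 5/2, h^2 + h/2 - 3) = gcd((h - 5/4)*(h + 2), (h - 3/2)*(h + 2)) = h + 2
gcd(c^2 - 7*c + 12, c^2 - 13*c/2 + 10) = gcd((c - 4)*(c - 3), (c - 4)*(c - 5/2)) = c - 4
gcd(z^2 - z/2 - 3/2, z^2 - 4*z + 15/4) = z - 3/2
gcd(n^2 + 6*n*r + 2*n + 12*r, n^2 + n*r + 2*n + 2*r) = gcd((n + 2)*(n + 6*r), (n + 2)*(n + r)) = n + 2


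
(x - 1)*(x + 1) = x^2 - 1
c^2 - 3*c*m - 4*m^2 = (c - 4*m)*(c + m)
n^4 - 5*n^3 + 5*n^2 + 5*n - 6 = (n - 3)*(n - 2)*(n - 1)*(n + 1)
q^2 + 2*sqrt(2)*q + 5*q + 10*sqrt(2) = (q + 5)*(q + 2*sqrt(2))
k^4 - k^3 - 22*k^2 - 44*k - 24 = (k - 6)*(k + 1)*(k + 2)^2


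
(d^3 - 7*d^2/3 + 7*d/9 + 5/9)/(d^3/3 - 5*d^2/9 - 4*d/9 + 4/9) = (9*d^3 - 21*d^2 + 7*d + 5)/(3*d^3 - 5*d^2 - 4*d + 4)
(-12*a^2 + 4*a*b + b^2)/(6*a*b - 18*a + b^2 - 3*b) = (-2*a + b)/(b - 3)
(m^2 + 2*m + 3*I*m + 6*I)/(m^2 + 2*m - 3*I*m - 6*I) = (m + 3*I)/(m - 3*I)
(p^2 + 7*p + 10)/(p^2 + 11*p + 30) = (p + 2)/(p + 6)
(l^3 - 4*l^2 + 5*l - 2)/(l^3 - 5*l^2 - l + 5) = (l^2 - 3*l + 2)/(l^2 - 4*l - 5)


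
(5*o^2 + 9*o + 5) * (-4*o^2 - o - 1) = -20*o^4 - 41*o^3 - 34*o^2 - 14*o - 5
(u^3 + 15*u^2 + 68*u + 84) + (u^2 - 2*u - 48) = u^3 + 16*u^2 + 66*u + 36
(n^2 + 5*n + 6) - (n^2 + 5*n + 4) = 2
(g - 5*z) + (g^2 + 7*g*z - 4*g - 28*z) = g^2 + 7*g*z - 3*g - 33*z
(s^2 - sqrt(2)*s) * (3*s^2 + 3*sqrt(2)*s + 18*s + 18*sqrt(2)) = 3*s^4 + 18*s^3 - 6*s^2 - 36*s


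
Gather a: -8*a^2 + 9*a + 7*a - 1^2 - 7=-8*a^2 + 16*a - 8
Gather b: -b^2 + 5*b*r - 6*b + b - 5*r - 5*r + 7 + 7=-b^2 + b*(5*r - 5) - 10*r + 14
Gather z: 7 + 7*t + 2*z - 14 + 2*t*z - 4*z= 7*t + z*(2*t - 2) - 7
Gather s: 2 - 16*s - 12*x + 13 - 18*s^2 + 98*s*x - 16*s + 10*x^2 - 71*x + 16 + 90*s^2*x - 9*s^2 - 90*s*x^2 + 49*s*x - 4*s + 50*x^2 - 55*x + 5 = s^2*(90*x - 27) + s*(-90*x^2 + 147*x - 36) + 60*x^2 - 138*x + 36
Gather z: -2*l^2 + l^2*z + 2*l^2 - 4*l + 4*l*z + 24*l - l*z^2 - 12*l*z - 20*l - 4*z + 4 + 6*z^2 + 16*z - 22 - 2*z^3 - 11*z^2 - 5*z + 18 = -2*z^3 + z^2*(-l - 5) + z*(l^2 - 8*l + 7)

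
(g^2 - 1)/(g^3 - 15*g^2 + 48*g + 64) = (g - 1)/(g^2 - 16*g + 64)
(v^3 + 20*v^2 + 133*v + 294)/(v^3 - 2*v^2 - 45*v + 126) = (v^2 + 13*v + 42)/(v^2 - 9*v + 18)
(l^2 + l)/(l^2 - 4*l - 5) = l/(l - 5)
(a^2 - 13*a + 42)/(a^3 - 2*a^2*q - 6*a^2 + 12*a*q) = (7 - a)/(a*(-a + 2*q))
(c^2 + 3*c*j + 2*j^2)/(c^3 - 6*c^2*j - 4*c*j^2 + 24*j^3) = (c + j)/(c^2 - 8*c*j + 12*j^2)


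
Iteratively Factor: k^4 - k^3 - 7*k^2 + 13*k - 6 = (k - 1)*(k^3 - 7*k + 6) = (k - 1)^2*(k^2 + k - 6) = (k - 2)*(k - 1)^2*(k + 3)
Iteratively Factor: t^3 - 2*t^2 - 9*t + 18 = (t + 3)*(t^2 - 5*t + 6) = (t - 3)*(t + 3)*(t - 2)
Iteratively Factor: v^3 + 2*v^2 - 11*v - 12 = (v + 4)*(v^2 - 2*v - 3) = (v - 3)*(v + 4)*(v + 1)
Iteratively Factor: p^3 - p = (p)*(p^2 - 1) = p*(p - 1)*(p + 1)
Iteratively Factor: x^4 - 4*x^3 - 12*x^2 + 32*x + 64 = (x - 4)*(x^3 - 12*x - 16) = (x - 4)*(x + 2)*(x^2 - 2*x - 8) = (x - 4)^2*(x + 2)*(x + 2)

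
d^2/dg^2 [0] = 0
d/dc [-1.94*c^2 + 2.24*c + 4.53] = 2.24 - 3.88*c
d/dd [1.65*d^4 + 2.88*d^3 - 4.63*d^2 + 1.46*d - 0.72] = 6.6*d^3 + 8.64*d^2 - 9.26*d + 1.46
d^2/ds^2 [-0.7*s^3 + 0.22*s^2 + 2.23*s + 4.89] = 0.44 - 4.2*s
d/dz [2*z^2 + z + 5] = 4*z + 1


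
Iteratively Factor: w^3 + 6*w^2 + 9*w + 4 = (w + 1)*(w^2 + 5*w + 4) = (w + 1)^2*(w + 4)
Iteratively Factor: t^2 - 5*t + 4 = (t - 1)*(t - 4)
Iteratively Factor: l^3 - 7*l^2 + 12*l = (l - 3)*(l^2 - 4*l) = (l - 4)*(l - 3)*(l)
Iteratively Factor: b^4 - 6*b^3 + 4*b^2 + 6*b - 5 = (b + 1)*(b^3 - 7*b^2 + 11*b - 5) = (b - 1)*(b + 1)*(b^2 - 6*b + 5) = (b - 1)^2*(b + 1)*(b - 5)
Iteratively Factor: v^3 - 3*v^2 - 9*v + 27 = (v - 3)*(v^2 - 9) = (v - 3)^2*(v + 3)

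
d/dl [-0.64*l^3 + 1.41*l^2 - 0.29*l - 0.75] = -1.92*l^2 + 2.82*l - 0.29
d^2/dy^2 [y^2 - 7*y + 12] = 2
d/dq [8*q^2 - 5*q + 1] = 16*q - 5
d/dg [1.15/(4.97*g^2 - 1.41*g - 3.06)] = (1.6215 - 11.431*g)/(-4.97*g^2 + 1.41*g + 3.06)^2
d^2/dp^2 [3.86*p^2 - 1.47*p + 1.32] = 7.72000000000000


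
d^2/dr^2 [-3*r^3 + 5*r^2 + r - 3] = 10 - 18*r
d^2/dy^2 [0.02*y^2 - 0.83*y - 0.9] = 0.0400000000000000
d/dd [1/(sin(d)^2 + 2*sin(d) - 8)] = -2*(sin(d) + 1)*cos(d)/(sin(d)^2 + 2*sin(d) - 8)^2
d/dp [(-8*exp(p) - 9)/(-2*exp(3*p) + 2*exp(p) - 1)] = 2*(-(8*exp(p) + 9)*(3*exp(2*p) - 1) + 8*exp(3*p) - 8*exp(p) + 4)*exp(p)/(2*exp(3*p) - 2*exp(p) + 1)^2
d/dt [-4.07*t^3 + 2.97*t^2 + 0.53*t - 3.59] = -12.21*t^2 + 5.94*t + 0.53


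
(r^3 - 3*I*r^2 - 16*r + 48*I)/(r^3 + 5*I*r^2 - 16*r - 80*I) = (r - 3*I)/(r + 5*I)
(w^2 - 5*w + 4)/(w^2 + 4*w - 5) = (w - 4)/(w + 5)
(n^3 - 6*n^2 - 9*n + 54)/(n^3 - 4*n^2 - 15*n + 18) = (n - 3)/(n - 1)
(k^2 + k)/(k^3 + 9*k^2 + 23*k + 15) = k/(k^2 + 8*k + 15)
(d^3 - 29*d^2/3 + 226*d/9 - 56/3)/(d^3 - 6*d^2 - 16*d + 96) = (9*d^2 - 33*d + 28)/(9*(d^2 - 16))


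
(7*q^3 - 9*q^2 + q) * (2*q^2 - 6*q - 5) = 14*q^5 - 60*q^4 + 21*q^3 + 39*q^2 - 5*q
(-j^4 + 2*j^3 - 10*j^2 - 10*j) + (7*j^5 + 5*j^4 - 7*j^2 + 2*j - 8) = 7*j^5 + 4*j^4 + 2*j^3 - 17*j^2 - 8*j - 8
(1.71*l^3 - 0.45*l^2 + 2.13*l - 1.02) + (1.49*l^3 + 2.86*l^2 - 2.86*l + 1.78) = 3.2*l^3 + 2.41*l^2 - 0.73*l + 0.76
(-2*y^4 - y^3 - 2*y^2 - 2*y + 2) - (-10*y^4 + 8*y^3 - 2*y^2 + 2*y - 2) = 8*y^4 - 9*y^3 - 4*y + 4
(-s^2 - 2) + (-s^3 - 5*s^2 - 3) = -s^3 - 6*s^2 - 5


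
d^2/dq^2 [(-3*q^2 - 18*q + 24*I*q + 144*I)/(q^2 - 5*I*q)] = 18*(q^3*(-2 + I) + 48*I*q^2 + 240*q - 400*I)/(q^3*(q^3 - 15*I*q^2 - 75*q + 125*I))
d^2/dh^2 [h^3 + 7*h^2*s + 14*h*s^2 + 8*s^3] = 6*h + 14*s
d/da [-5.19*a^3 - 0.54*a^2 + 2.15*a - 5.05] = -15.57*a^2 - 1.08*a + 2.15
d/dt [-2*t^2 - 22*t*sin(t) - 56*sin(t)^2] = -22*t*cos(t) - 4*t - 22*sin(t) - 56*sin(2*t)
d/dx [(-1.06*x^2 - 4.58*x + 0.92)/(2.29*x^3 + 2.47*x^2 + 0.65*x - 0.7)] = (2.4274*x^4 + 20.9764*x^3 + 4.3032*x^2 - 3.0608*x + 2.608)/(5.2441*x^6 + 11.3126*x^5 + 9.0779*x^4 + 0.00500000000000034*x^3 - 3.0355*x^2 - 0.91*x + 0.49)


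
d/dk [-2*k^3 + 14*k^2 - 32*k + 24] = -6*k^2 + 28*k - 32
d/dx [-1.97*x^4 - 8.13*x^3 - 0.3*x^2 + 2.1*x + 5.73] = -7.88*x^3 - 24.39*x^2 - 0.6*x + 2.1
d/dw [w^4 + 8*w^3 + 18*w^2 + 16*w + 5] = 4*w^3 + 24*w^2 + 36*w + 16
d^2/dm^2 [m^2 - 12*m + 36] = 2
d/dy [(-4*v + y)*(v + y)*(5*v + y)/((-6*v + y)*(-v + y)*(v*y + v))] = ((v - y)*(v + y)*(4*v - y)*(5*v + y)*(6*v - y) - (v - y)*(v + y)*(4*v - y)*(5*v + y)*(y + 1) + (v - y)*(6*v - y)*(y + 1)*(-(v + y)*(4*v - y) + (v + y)*(5*v + y) - (4*v - y)*(5*v + y)) - (v + y)*(4*v - y)*(5*v + y)*(6*v - y)*(y + 1))/(v*(v - y)^2*(6*v - y)^2*(y + 1)^2)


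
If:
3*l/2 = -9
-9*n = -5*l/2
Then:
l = -6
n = -5/3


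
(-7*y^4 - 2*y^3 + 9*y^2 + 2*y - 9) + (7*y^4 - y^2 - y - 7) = -2*y^3 + 8*y^2 + y - 16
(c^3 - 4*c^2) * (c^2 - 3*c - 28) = c^5 - 7*c^4 - 16*c^3 + 112*c^2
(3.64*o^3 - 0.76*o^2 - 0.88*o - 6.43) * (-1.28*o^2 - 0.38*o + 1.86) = -4.6592*o^5 - 0.4104*o^4 + 8.1856*o^3 + 7.1512*o^2 + 0.8066*o - 11.9598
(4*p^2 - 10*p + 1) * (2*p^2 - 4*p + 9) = 8*p^4 - 36*p^3 + 78*p^2 - 94*p + 9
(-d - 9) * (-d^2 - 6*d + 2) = d^3 + 15*d^2 + 52*d - 18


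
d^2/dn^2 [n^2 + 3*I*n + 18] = 2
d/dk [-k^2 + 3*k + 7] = 3 - 2*k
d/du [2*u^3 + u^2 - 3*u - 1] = 6*u^2 + 2*u - 3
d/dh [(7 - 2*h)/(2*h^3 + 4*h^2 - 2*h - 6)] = (-h^3 - 2*h^2 + h + (2*h - 7)*(3*h^2 + 4*h - 1)/2 + 3)/(h^3 + 2*h^2 - h - 3)^2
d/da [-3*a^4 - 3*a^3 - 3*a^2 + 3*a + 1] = -12*a^3 - 9*a^2 - 6*a + 3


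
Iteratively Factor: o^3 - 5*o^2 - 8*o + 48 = (o - 4)*(o^2 - o - 12) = (o - 4)*(o + 3)*(o - 4)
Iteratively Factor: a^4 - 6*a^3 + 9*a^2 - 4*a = (a - 4)*(a^3 - 2*a^2 + a) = a*(a - 4)*(a^2 - 2*a + 1) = a*(a - 4)*(a - 1)*(a - 1)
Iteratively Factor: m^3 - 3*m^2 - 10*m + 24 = (m - 2)*(m^2 - m - 12) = (m - 2)*(m + 3)*(m - 4)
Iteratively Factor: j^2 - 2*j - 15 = (j - 5)*(j + 3)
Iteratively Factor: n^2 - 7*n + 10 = (n - 2)*(n - 5)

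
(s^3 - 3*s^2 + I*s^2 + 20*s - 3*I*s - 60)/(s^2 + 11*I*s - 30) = (s^2 - s*(3 + 4*I) + 12*I)/(s + 6*I)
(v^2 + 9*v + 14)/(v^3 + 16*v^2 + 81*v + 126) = (v + 2)/(v^2 + 9*v + 18)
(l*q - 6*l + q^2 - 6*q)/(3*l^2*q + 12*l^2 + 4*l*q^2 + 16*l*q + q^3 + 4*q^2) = (q - 6)/(3*l*q + 12*l + q^2 + 4*q)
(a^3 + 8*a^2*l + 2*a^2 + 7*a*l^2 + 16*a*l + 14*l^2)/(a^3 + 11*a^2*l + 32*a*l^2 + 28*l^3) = (a^2 + a*l + 2*a + 2*l)/(a^2 + 4*a*l + 4*l^2)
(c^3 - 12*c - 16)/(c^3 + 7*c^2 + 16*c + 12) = (c - 4)/(c + 3)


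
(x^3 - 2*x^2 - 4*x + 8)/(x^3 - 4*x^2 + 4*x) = (x + 2)/x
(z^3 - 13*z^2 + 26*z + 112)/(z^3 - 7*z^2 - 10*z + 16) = (z - 7)/(z - 1)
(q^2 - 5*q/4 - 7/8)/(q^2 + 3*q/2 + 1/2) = (q - 7/4)/(q + 1)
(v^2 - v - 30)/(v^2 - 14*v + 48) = (v + 5)/(v - 8)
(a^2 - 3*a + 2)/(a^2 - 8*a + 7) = (a - 2)/(a - 7)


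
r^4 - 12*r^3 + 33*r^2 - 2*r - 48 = (r - 8)*(r - 3)*(r - 2)*(r + 1)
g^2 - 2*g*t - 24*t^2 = (g - 6*t)*(g + 4*t)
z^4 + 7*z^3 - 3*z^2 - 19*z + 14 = (z - 1)^2*(z + 2)*(z + 7)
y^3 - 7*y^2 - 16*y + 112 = (y - 7)*(y - 4)*(y + 4)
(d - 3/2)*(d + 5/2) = d^2 + d - 15/4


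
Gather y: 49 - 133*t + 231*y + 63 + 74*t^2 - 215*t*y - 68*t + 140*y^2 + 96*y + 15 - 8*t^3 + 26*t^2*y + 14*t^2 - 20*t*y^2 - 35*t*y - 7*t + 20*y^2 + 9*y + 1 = -8*t^3 + 88*t^2 - 208*t + y^2*(160 - 20*t) + y*(26*t^2 - 250*t + 336) + 128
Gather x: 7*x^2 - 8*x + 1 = 7*x^2 - 8*x + 1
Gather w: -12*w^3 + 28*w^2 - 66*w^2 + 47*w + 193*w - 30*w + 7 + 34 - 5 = -12*w^3 - 38*w^2 + 210*w + 36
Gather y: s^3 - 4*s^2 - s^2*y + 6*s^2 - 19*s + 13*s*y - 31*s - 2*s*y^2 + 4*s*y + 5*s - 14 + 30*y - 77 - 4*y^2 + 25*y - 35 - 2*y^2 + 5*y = s^3 + 2*s^2 - 45*s + y^2*(-2*s - 6) + y*(-s^2 + 17*s + 60) - 126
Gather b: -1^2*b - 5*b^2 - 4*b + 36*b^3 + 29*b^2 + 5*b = 36*b^3 + 24*b^2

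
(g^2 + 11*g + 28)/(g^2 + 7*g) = (g + 4)/g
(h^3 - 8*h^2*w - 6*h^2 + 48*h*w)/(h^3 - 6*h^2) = (h - 8*w)/h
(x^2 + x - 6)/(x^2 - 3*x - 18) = (x - 2)/(x - 6)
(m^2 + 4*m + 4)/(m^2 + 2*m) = (m + 2)/m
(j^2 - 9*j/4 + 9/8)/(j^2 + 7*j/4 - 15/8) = (2*j - 3)/(2*j + 5)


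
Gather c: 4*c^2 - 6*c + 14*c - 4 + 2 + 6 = 4*c^2 + 8*c + 4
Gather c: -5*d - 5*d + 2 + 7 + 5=14 - 10*d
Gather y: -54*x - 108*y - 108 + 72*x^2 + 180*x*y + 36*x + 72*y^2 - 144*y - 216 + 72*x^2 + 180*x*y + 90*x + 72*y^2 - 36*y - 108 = 144*x^2 + 72*x + 144*y^2 + y*(360*x - 288) - 432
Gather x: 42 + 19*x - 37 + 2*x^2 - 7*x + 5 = 2*x^2 + 12*x + 10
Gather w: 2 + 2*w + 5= 2*w + 7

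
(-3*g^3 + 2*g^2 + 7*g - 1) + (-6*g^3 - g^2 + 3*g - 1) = -9*g^3 + g^2 + 10*g - 2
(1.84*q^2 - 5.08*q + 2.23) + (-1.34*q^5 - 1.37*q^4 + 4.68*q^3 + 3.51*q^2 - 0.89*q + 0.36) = -1.34*q^5 - 1.37*q^4 + 4.68*q^3 + 5.35*q^2 - 5.97*q + 2.59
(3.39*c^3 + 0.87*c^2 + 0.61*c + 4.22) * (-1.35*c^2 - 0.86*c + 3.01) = -4.5765*c^5 - 4.0899*c^4 + 8.6322*c^3 - 3.6029*c^2 - 1.7931*c + 12.7022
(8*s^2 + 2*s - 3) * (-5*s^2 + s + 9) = -40*s^4 - 2*s^3 + 89*s^2 + 15*s - 27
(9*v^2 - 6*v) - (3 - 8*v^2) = 17*v^2 - 6*v - 3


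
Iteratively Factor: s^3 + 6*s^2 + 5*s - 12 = (s + 4)*(s^2 + 2*s - 3) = (s - 1)*(s + 4)*(s + 3)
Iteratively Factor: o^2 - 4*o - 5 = (o - 5)*(o + 1)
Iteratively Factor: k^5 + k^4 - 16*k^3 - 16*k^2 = (k - 4)*(k^4 + 5*k^3 + 4*k^2) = k*(k - 4)*(k^3 + 5*k^2 + 4*k) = k^2*(k - 4)*(k^2 + 5*k + 4) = k^2*(k - 4)*(k + 4)*(k + 1)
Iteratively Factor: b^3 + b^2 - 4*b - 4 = (b - 2)*(b^2 + 3*b + 2) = (b - 2)*(b + 2)*(b + 1)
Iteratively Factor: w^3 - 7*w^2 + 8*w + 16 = (w - 4)*(w^2 - 3*w - 4) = (w - 4)^2*(w + 1)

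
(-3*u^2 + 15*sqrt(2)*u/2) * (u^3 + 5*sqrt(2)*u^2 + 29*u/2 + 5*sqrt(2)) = -3*u^5 - 15*sqrt(2)*u^4/2 + 63*u^3/2 + 375*sqrt(2)*u^2/4 + 75*u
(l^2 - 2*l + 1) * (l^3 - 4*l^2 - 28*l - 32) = l^5 - 6*l^4 - 19*l^3 + 20*l^2 + 36*l - 32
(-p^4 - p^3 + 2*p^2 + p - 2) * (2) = -2*p^4 - 2*p^3 + 4*p^2 + 2*p - 4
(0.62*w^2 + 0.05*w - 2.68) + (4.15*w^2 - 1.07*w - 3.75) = 4.77*w^2 - 1.02*w - 6.43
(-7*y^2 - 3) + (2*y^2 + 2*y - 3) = -5*y^2 + 2*y - 6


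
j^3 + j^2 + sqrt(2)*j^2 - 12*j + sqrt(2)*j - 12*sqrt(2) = (j - 3)*(j + 4)*(j + sqrt(2))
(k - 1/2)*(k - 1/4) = k^2 - 3*k/4 + 1/8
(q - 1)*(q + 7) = q^2 + 6*q - 7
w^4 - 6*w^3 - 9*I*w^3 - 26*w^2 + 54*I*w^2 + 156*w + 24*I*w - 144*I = (w - 6)*(w - 4*I)*(w - 3*I)*(w - 2*I)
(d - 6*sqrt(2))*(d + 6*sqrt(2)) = d^2 - 72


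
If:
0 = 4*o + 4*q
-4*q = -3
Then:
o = -3/4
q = 3/4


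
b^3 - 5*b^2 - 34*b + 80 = (b - 8)*(b - 2)*(b + 5)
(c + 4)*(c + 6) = c^2 + 10*c + 24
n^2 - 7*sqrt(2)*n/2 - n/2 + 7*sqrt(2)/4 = (n - 1/2)*(n - 7*sqrt(2)/2)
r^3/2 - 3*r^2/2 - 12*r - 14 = (r/2 + 1)*(r - 7)*(r + 2)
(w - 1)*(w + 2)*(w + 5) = w^3 + 6*w^2 + 3*w - 10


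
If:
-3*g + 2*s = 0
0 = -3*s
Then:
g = 0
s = 0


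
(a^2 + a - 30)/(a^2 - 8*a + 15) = (a + 6)/(a - 3)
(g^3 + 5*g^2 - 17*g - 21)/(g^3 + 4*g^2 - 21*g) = (g + 1)/g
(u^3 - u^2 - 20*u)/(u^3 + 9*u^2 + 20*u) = (u - 5)/(u + 5)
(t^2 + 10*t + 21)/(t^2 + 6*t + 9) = (t + 7)/(t + 3)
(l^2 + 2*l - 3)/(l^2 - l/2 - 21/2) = 2*(l - 1)/(2*l - 7)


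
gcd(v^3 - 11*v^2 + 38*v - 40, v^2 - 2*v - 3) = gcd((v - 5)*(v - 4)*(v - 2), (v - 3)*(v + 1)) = 1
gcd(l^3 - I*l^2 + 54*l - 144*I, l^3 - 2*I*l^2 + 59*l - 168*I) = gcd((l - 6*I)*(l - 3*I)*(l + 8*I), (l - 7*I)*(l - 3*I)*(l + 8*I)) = l^2 + 5*I*l + 24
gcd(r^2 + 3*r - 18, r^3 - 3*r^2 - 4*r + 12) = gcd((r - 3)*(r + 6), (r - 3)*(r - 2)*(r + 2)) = r - 3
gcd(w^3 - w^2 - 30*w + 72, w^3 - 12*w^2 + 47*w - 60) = w^2 - 7*w + 12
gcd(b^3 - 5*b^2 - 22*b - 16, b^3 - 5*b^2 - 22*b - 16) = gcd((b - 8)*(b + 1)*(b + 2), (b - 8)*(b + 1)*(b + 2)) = b^3 - 5*b^2 - 22*b - 16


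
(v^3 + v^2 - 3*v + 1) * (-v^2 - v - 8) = -v^5 - 2*v^4 - 6*v^3 - 6*v^2 + 23*v - 8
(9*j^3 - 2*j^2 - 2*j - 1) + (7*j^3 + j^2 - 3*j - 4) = 16*j^3 - j^2 - 5*j - 5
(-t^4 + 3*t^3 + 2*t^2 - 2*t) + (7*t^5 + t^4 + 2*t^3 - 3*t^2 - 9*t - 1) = 7*t^5 + 5*t^3 - t^2 - 11*t - 1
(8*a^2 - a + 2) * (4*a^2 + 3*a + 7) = 32*a^4 + 20*a^3 + 61*a^2 - a + 14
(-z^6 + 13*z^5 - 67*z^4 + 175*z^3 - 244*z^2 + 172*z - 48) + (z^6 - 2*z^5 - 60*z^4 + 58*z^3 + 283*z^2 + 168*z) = 11*z^5 - 127*z^4 + 233*z^3 + 39*z^2 + 340*z - 48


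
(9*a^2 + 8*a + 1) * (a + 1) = 9*a^3 + 17*a^2 + 9*a + 1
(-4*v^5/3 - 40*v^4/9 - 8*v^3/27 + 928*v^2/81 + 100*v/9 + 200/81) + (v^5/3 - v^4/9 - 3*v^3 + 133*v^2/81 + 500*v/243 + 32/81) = -v^5 - 41*v^4/9 - 89*v^3/27 + 1061*v^2/81 + 3200*v/243 + 232/81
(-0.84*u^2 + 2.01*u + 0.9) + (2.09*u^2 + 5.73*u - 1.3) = 1.25*u^2 + 7.74*u - 0.4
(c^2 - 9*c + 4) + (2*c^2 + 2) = 3*c^2 - 9*c + 6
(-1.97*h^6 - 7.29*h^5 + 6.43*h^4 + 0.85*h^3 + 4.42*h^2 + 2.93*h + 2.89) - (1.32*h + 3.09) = -1.97*h^6 - 7.29*h^5 + 6.43*h^4 + 0.85*h^3 + 4.42*h^2 + 1.61*h - 0.2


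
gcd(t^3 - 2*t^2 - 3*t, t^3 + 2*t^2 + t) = t^2 + t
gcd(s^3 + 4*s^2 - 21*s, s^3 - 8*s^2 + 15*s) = s^2 - 3*s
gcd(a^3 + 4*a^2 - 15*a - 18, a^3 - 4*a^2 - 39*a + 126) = a^2 + 3*a - 18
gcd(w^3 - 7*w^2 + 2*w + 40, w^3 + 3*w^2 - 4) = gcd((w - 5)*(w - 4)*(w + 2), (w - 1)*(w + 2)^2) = w + 2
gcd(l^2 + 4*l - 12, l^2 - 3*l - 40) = 1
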